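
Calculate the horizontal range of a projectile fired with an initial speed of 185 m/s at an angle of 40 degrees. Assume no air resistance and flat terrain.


R = v0^2 * sin(2*theta) / g = 185^2 * sin(2*40°) / 9.81 = 3436 m

3436 m


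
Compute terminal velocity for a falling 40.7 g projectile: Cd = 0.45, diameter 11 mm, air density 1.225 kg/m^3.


A = pi*(d/2)^2 = pi*(11/2000)^2 = 9.50332e-05 m^2
vt = sqrt(2mg/(Cd*rho*A)) = sqrt(2*0.0407*9.81/(0.45 * 1.225 * 9.50332e-05)) = 123.5 m/s

123.5 m/s


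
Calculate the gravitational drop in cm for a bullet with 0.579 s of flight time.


drop = 0.5*g*t^2 = 0.5*9.81*0.579^2 = 1.64436 m ≈ 164.4 cm

164.4 cm


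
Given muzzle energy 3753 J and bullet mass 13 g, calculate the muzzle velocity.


v = sqrt(2*E/m) = sqrt(2*3753/0.013) = 759.9 m/s

759.9 m/s


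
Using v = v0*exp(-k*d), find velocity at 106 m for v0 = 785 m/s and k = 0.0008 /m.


v = v0*exp(-k*d) = 785*exp(-0.0008*106) = 721.2 m/s

721.2 m/s


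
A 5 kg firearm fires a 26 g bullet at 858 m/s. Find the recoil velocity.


v_recoil = m_p * v_p / m_gun = 0.026 * 858 / 5 = 4.462 m/s

4.462 m/s


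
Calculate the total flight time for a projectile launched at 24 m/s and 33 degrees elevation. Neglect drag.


T = 2*v0*sin(theta)/g = 2*24*sin(33°)/9.81 = 2.665 s

2.665 s


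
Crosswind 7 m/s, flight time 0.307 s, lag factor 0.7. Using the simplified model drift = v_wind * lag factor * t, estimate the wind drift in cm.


drift = v_wind * lag * t = 7 * 0.7 * 0.307 = 1.5043 m ≈ 150.4 cm

150.4 cm


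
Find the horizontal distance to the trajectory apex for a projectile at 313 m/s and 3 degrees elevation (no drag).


R = v0^2*sin(2*theta)/g = 313^2*sin(2*3°)/9.81 = 1043.89 m
apex_dist = R/2 = 1043.89/2 = 521.9 m

521.9 m


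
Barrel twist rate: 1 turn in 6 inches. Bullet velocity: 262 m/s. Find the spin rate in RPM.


twist_m = 6*0.0254 = 0.1524 m
spin = v/twist = 262/0.1524 = 1719.16 rev/s
RPM = spin*60 = 1719.16*60 ≈ 103150 RPM

103150 RPM


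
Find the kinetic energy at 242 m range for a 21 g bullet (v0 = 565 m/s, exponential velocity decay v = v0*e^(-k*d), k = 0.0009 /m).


v = v0*exp(-k*d) = 565*exp(-0.0009*242) = 454.422 m/s
E = 0.5*m*v^2 = 0.5*0.021*454.422^2 = 2168 J

2168 J


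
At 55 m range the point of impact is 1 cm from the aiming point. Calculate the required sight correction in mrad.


1 mrad subtends 1 cm per 10 m of range, so adj = error_cm / (dist_m / 10) = 1 / (55/10) = 0.1818 mrad

0.1818 mrad


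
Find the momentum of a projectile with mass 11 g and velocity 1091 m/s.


p = m*v = 0.011*1091 = 12 kg·m/s

12 kg·m/s


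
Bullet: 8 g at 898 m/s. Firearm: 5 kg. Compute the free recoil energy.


v_r = m_p*v_p/m_gun = 0.008*898/5 = 1.4368 m/s, E_r = 0.5*m_gun*v_r^2 = 0.5*5*1.4368^2 = 5.161 J

5.161 J


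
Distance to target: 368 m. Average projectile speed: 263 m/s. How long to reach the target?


t = d/v = 368/263 = 1.399 s

1.399 s


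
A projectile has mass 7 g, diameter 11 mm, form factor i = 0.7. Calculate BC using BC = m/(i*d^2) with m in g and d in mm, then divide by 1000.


BC = m/(i*d^2*1000) = 7/(0.7 * 11^2 * 1000) = 8.264e-05

8.264e-05


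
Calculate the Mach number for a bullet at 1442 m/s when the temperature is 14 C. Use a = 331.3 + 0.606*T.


a = 331.3 + 0.606*(14) = 339.784 m/s
M = v/a = 1442/339.784 = 4.244

4.244


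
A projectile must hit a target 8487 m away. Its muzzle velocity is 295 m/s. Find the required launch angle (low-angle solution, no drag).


sin(2*theta) = R*g/v0^2 = 8487*9.81/295^2 = 0.956707, theta = arcsin(0.956707)/2 = 36.54°

36.54 degrees


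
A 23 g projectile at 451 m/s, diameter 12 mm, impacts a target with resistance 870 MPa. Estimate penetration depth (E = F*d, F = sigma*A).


A = pi*(d/2)^2 = pi*(12/2)^2 = 113.097 mm^2
E = 0.5*m*v^2 = 0.5*0.023*451^2 = 2339.11 J
depth = E/(sigma*A) = 2339.11 J / (870 MPa * 113.097 mm^2) = 2339.11/(870 * 113.097) m = 0.0237727 m ≈ 23.77 mm

23.77 mm


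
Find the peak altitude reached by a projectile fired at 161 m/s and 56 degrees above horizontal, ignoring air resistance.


H = (v0*sin(theta))^2 / (2g) = (161*sin(56°))^2 / (2*9.81) = 908 m

908 m


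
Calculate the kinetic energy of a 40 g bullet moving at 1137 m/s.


E = 0.5*m*v^2 = 0.5*0.04*1137^2 = 25855 J

25855 J


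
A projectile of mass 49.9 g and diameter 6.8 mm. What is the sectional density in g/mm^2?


SD = m/d^2 = 49.9/6.8^2 = 1.079 g/mm^2

1.079 g/mm^2


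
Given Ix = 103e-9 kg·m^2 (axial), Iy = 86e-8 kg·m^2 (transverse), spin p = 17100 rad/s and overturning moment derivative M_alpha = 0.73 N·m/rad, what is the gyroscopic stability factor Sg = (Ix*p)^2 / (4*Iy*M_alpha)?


Sg = Ix^2 * p^2 / (4 * Iy * M_alpha) = (103e-9)^2 * 17100^2 / (4 * 86e-8 * 0.73) = 1.235

1.235


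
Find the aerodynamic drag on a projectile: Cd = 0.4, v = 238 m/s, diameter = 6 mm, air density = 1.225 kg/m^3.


A = pi*(d/2)^2 = pi*(6/2000)^2 = 2.82743e-05 m^2
Fd = 0.5*Cd*rho*A*v^2 = 0.5*0.4*1.225*2.82743e-05*238^2 = 0.3924 N

0.3924 N


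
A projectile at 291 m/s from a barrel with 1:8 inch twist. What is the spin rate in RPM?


twist_m = 8*0.0254 = 0.2032 m
spin = v/twist = 291/0.2032 = 1432.087 rev/s
RPM = spin*60 = 1432.087*60 ≈ 85925 RPM

85925 RPM


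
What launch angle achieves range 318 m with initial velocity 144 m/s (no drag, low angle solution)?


sin(2*theta) = R*g/v0^2 = 318*9.81/144^2 = 0.150443, theta = arcsin(0.150443)/2 = 4.326°

4.326 degrees


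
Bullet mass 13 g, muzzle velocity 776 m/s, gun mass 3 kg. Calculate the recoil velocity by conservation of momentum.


v_recoil = m_p * v_p / m_gun = 0.013 * 776 / 3 = 3.363 m/s

3.363 m/s


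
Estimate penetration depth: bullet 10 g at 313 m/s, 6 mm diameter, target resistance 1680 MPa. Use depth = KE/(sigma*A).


A = pi*(d/2)^2 = pi*(6/2)^2 = 28.2743 mm^2
E = 0.5*m*v^2 = 0.5*0.01*313^2 = 489.845 J
depth = E/(sigma*A) = 489.845 J / (1680 MPa * 28.2743 mm^2) = 489.845/(1680 * 28.2743) m = 0.0103123 m ≈ 10.31 mm

10.31 mm


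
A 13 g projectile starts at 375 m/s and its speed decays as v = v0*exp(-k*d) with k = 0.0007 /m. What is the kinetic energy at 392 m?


v = v0*exp(-k*d) = 375*exp(-0.0007*392) = 285.011 m/s
E = 0.5*m*v^2 = 0.5*0.013*285.011^2 = 528 J

528 J


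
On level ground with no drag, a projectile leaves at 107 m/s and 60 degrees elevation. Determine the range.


R = v0^2 * sin(2*theta) / g = 107^2 * sin(2*60°) / 9.81 = 1011 m

1011 m


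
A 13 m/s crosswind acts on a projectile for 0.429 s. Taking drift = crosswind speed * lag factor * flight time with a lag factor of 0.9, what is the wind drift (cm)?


drift = v_wind * lag * t = 13 * 0.9 * 0.429 = 5.0193 m ≈ 501.9 cm

501.9 cm


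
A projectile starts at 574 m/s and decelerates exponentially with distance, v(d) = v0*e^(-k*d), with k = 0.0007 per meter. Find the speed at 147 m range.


v = v0*exp(-k*d) = 574*exp(-0.0007*147) = 517.9 m/s

517.9 m/s


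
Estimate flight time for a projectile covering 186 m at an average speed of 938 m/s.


t = d/v = 186/938 = 0.1983 s

0.1983 s


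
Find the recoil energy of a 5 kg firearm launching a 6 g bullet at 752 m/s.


v_r = m_p*v_p/m_gun = 0.006*752/5 = 0.9024 m/s, E_r = 0.5*m_gun*v_r^2 = 0.5*5*0.9024^2 = 2.036 J

2.036 J


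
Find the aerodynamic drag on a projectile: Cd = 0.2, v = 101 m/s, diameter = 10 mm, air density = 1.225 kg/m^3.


A = pi*(d/2)^2 = pi*(10/2000)^2 = 7.85398e-05 m^2
Fd = 0.5*Cd*rho*A*v^2 = 0.5*0.2*1.225*7.85398e-05*101^2 = 0.09815 N

0.09815 N


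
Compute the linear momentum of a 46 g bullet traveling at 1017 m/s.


p = m*v = 0.046*1017 = 46.78 kg·m/s

46.78 kg·m/s


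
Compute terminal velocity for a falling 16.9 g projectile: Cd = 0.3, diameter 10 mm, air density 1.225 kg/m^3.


A = pi*(d/2)^2 = pi*(10/2000)^2 = 7.85398e-05 m^2
vt = sqrt(2mg/(Cd*rho*A)) = sqrt(2*0.0169*9.81/(0.3 * 1.225 * 7.85398e-05)) = 107.2 m/s

107.2 m/s


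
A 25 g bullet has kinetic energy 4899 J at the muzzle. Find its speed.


v = sqrt(2*E/m) = sqrt(2*4899/0.025) = 626 m/s

626 m/s


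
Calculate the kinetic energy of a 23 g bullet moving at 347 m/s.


E = 0.5*m*v^2 = 0.5*0.023*347^2 = 1385 J

1385 J


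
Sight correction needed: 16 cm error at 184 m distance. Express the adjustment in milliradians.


1 mrad subtends 1 cm per 10 m of range, so adj = error_cm / (dist_m / 10) = 16 / (184/10) = 0.8696 mrad

0.8696 mrad


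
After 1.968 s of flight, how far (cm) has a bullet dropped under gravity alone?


drop = 0.5*g*t^2 = 0.5*9.81*1.968^2 = 18.9972 m ≈ 1900 cm

1900 cm


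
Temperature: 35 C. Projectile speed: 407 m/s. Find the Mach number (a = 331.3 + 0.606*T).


a = 331.3 + 0.606*(35) = 352.51 m/s
M = v/a = 407/352.51 = 1.155

1.155


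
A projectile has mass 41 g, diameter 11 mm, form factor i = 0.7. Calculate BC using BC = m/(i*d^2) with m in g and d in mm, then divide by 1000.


BC = m/(i*d^2*1000) = 41/(0.7 * 11^2 * 1000) = 0.0004841

0.0004841


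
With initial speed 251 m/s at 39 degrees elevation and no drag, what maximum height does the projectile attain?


H = (v0*sin(theta))^2 / (2g) = (251*sin(39°))^2 / (2*9.81) = 1272 m

1272 m


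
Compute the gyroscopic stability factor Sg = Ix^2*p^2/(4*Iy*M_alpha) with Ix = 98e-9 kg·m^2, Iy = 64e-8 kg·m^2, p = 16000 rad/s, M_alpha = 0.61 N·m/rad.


Sg = Ix^2 * p^2 / (4 * Iy * M_alpha) = (98e-9)^2 * 16000^2 / (4 * 64e-8 * 0.61) = 1.574

1.574


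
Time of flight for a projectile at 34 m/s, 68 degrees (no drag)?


T = 2*v0*sin(theta)/g = 2*34*sin(68°)/9.81 = 6.427 s

6.427 s


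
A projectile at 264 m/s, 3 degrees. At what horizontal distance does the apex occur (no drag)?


R = v0^2*sin(2*theta)/g = 264^2*sin(2*3°)/9.81 = 742.632 m
apex_dist = R/2 = 742.632/2 = 371.3 m

371.3 m


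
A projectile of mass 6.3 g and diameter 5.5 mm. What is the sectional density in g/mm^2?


SD = m/d^2 = 6.3/5.5^2 = 0.2083 g/mm^2

0.2083 g/mm^2


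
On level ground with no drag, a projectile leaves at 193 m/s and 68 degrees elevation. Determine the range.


R = v0^2 * sin(2*theta) / g = 193^2 * sin(2*68°) / 9.81 = 2638 m

2638 m


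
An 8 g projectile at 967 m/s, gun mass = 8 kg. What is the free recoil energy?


v_r = m_p*v_p/m_gun = 0.008*967/8 = 0.967 m/s, E_r = 0.5*m_gun*v_r^2 = 0.5*8*0.967^2 = 3.74 J

3.74 J


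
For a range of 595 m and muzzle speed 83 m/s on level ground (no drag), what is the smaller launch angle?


sin(2*theta) = R*g/v0^2 = 595*9.81/83^2 = 0.847286, theta = arcsin(0.847286)/2 = 28.96°

28.96 degrees


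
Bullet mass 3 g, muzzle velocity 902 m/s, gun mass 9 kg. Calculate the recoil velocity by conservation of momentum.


v_recoil = m_p * v_p / m_gun = 0.003 * 902 / 9 = 0.3007 m/s

0.3007 m/s


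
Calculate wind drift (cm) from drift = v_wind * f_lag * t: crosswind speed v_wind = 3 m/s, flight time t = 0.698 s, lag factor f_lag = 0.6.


drift = v_wind * lag * t = 3 * 0.6 * 0.698 = 1.2564 m ≈ 125.6 cm

125.6 cm


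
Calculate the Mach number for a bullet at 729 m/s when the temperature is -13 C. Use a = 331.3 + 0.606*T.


a = 331.3 + 0.606*(-13) = 323.422 m/s
M = v/a = 729/323.422 = 2.254

2.254


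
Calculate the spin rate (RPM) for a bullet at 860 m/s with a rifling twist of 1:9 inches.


twist_m = 9*0.0254 = 0.2286 m
spin = v/twist = 860/0.2286 = 3762.03 rev/s
RPM = spin*60 = 3762.03*60 ≈ 225722 RPM

225722 RPM


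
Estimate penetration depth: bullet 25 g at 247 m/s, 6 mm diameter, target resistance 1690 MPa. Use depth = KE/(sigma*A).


A = pi*(d/2)^2 = pi*(6/2)^2 = 28.2743 mm^2
E = 0.5*m*v^2 = 0.5*0.025*247^2 = 762.613 J
depth = E/(sigma*A) = 762.613 J / (1690 MPa * 28.2743 mm^2) = 762.613/(1690 * 28.2743) m = 0.0159597 m ≈ 15.96 mm

15.96 mm


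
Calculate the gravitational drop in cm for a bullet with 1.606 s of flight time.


drop = 0.5*g*t^2 = 0.5*9.81*1.606^2 = 12.6512 m ≈ 1265 cm

1265 cm


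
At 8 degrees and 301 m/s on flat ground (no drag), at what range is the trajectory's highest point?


R = v0^2*sin(2*theta)/g = 301^2*sin(2*8°)/9.81 = 2545.67 m
apex_dist = R/2 = 2545.67/2 = 1273 m

1273 m


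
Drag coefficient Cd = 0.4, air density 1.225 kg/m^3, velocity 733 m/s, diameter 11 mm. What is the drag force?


A = pi*(d/2)^2 = pi*(11/2000)^2 = 9.50332e-05 m^2
Fd = 0.5*Cd*rho*A*v^2 = 0.5*0.4*1.225*9.50332e-05*733^2 = 12.51 N

12.51 N


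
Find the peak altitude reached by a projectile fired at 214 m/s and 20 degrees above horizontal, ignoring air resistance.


H = (v0*sin(theta))^2 / (2g) = (214*sin(20°))^2 / (2*9.81) = 273 m

273 m


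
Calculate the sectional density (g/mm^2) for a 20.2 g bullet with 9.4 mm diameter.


SD = m/d^2 = 20.2/9.4^2 = 0.2286 g/mm^2

0.2286 g/mm^2


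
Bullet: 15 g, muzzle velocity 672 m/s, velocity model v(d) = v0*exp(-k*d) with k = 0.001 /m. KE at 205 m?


v = v0*exp(-k*d) = 672*exp(-0.001*205) = 547.443 m/s
E = 0.5*m*v^2 = 0.5*0.015*547.443^2 = 2248 J

2248 J


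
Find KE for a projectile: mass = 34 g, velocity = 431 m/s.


E = 0.5*m*v^2 = 0.5*0.034*431^2 = 3158 J

3158 J


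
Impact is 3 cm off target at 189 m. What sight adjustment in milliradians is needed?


1 mrad subtends 1 cm per 10 m of range, so adj = error_cm / (dist_m / 10) = 3 / (189/10) = 0.1587 mrad

0.1587 mrad


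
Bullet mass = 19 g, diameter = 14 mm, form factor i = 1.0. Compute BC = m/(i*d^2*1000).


BC = m/(i*d^2*1000) = 19/(1.0 * 14^2 * 1000) = 9.694e-05

9.694e-05


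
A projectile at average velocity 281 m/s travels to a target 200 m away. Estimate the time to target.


t = d/v = 200/281 = 0.7117 s

0.7117 s


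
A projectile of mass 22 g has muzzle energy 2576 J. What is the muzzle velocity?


v = sqrt(2*E/m) = sqrt(2*2576/0.022) = 483.9 m/s

483.9 m/s


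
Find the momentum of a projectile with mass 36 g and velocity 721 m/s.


p = m*v = 0.036*721 = 25.96 kg·m/s

25.96 kg·m/s


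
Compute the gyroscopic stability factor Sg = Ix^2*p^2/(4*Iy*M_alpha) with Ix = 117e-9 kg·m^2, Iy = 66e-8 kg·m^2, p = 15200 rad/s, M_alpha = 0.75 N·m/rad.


Sg = Ix^2 * p^2 / (4 * Iy * M_alpha) = (117e-9)^2 * 15200^2 / (4 * 66e-8 * 0.75) = 1.597

1.597


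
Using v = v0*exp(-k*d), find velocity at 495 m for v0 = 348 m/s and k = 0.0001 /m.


v = v0*exp(-k*d) = 348*exp(-0.0001*495) = 331.2 m/s

331.2 m/s


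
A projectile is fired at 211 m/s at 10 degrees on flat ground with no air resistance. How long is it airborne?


T = 2*v0*sin(theta)/g = 2*211*sin(10°)/9.81 = 7.47 s

7.47 s


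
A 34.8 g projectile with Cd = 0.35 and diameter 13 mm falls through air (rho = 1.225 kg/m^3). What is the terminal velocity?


A = pi*(d/2)^2 = pi*(13/2000)^2 = 1.32732e-04 m^2
vt = sqrt(2mg/(Cd*rho*A)) = sqrt(2*0.0348*9.81/(0.35 * 1.225 * 1.32732e-04)) = 109.5 m/s

109.5 m/s


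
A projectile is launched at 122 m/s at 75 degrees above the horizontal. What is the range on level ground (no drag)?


R = v0^2 * sin(2*theta) / g = 122^2 * sin(2*75°) / 9.81 = 758.6 m

758.6 m


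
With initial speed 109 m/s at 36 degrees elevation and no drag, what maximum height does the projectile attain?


H = (v0*sin(theta))^2 / (2g) = (109*sin(36°))^2 / (2*9.81) = 209.2 m

209.2 m


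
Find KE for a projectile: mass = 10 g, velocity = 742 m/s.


E = 0.5*m*v^2 = 0.5*0.01*742^2 = 2753 J

2753 J


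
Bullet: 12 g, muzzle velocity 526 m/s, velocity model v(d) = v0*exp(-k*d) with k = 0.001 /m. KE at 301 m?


v = v0*exp(-k*d) = 526*exp(-0.001*301) = 389.281 m/s
E = 0.5*m*v^2 = 0.5*0.012*389.281^2 = 909.2 J

909.2 J


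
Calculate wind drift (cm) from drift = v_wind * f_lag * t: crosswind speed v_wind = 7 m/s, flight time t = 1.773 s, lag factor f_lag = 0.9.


drift = v_wind * lag * t = 7 * 0.9 * 1.773 = 11.1699 m ≈ 1117 cm

1117 cm


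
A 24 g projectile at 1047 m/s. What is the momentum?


p = m*v = 0.024*1047 = 25.13 kg·m/s

25.13 kg·m/s


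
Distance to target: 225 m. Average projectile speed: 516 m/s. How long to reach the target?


t = d/v = 225/516 = 0.436 s

0.436 s


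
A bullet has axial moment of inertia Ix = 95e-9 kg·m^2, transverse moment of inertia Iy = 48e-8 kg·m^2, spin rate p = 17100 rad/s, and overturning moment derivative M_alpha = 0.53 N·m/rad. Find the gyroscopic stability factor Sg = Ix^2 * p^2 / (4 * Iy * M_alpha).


Sg = Ix^2 * p^2 / (4 * Iy * M_alpha) = (95e-9)^2 * 17100^2 / (4 * 48e-8 * 0.53) = 2.593

2.593


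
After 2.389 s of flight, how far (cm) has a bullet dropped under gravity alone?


drop = 0.5*g*t^2 = 0.5*9.81*2.389^2 = 27.9944 m ≈ 2799 cm

2799 cm


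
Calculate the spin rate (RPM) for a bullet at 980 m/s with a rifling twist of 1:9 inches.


twist_m = 9*0.0254 = 0.2286 m
spin = v/twist = 980/0.2286 = 4286.964 rev/s
RPM = spin*60 = 4286.964*60 ≈ 257218 RPM

257218 RPM


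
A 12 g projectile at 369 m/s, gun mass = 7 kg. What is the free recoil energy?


v_r = m_p*v_p/m_gun = 0.012*369/7 = 0.632571 m/s, E_r = 0.5*m_gun*v_r^2 = 0.5*7*0.632571^2 = 1.401 J

1.401 J


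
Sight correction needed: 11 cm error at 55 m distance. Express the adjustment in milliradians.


1 mrad subtends 1 cm per 10 m of range, so adj = error_cm / (dist_m / 10) = 11 / (55/10) = 2 mrad

2 mrad


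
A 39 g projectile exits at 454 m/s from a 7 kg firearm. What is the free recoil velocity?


v_recoil = m_p * v_p / m_gun = 0.039 * 454 / 7 = 2.529 m/s

2.529 m/s


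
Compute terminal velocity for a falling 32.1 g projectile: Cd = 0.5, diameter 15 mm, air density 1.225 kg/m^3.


A = pi*(d/2)^2 = pi*(15/2000)^2 = 1.76715e-04 m^2
vt = sqrt(2mg/(Cd*rho*A)) = sqrt(2*0.0321*9.81/(0.5 * 1.225 * 1.76715e-04)) = 76.28 m/s

76.28 m/s


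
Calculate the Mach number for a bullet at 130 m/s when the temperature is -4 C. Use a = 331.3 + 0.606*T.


a = 331.3 + 0.606*(-4) = 328.876 m/s
M = v/a = 130/328.876 = 0.3953

0.3953


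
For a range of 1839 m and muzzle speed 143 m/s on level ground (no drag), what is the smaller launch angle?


sin(2*theta) = R*g/v0^2 = 1839*9.81/143^2 = 0.882224, theta = arcsin(0.882224)/2 = 30.96°

30.96 degrees


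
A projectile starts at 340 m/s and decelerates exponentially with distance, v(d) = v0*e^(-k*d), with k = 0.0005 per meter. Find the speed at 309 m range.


v = v0*exp(-k*d) = 340*exp(-0.0005*309) = 291.3 m/s

291.3 m/s


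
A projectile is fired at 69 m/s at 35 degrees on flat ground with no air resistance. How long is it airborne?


T = 2*v0*sin(theta)/g = 2*69*sin(35°)/9.81 = 8.069 s

8.069 s


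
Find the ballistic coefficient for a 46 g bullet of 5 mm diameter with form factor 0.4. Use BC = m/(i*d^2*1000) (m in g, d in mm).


BC = m/(i*d^2*1000) = 46/(0.4 * 5^2 * 1000) = 0.0046

0.0046


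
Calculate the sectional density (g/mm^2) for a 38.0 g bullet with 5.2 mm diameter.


SD = m/d^2 = 38.0/5.2^2 = 1.405 g/mm^2

1.405 g/mm^2


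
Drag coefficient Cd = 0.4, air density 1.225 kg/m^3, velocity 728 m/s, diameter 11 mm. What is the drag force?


A = pi*(d/2)^2 = pi*(11/2000)^2 = 9.50332e-05 m^2
Fd = 0.5*Cd*rho*A*v^2 = 0.5*0.4*1.225*9.50332e-05*728^2 = 12.34 N

12.34 N


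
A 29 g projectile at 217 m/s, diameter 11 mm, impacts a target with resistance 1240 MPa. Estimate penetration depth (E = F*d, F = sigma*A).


A = pi*(d/2)^2 = pi*(11/2)^2 = 95.0332 mm^2
E = 0.5*m*v^2 = 0.5*0.029*217^2 = 682.791 J
depth = E/(sigma*A) = 682.791 J / (1240 MPa * 95.0332 mm^2) = 682.791/(1240 * 95.0332) m = 0.00579416 m ≈ 5.794 mm

5.794 mm


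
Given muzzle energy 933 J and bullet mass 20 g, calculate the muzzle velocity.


v = sqrt(2*E/m) = sqrt(2*933/0.02) = 305.5 m/s

305.5 m/s


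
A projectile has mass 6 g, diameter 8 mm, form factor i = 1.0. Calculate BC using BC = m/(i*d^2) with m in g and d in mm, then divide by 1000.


BC = m/(i*d^2*1000) = 6/(1.0 * 8^2 * 1000) = 9.375e-05

9.375e-05


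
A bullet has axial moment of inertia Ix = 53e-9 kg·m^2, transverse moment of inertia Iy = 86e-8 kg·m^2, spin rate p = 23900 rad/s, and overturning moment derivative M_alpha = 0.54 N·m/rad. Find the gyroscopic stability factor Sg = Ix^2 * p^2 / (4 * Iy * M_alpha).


Sg = Ix^2 * p^2 / (4 * Iy * M_alpha) = (53e-9)^2 * 23900^2 / (4 * 86e-8 * 0.54) = 0.8638

0.8638


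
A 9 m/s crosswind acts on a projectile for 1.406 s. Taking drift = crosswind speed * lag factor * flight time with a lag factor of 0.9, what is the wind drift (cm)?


drift = v_wind * lag * t = 9 * 0.9 * 1.406 = 11.3886 m ≈ 1139 cm

1139 cm


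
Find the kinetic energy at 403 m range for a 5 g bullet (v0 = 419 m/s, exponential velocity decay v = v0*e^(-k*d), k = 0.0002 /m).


v = v0*exp(-k*d) = 419*exp(-0.0002*403) = 386.554 m/s
E = 0.5*m*v^2 = 0.5*0.005*386.554^2 = 373.6 J

373.6 J


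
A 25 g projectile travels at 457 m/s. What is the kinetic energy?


E = 0.5*m*v^2 = 0.5*0.025*457^2 = 2611 J

2611 J


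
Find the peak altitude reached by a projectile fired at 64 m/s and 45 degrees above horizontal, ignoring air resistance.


H = (v0*sin(theta))^2 / (2g) = (64*sin(45°))^2 / (2*9.81) = 104.4 m

104.4 m


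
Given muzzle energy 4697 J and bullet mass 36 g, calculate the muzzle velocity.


v = sqrt(2*E/m) = sqrt(2*4697/0.036) = 510.8 m/s

510.8 m/s


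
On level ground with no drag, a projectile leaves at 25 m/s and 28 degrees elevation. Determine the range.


R = v0^2 * sin(2*theta) / g = 25^2 * sin(2*28°) / 9.81 = 52.82 m

52.82 m


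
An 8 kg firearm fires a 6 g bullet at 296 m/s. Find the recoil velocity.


v_recoil = m_p * v_p / m_gun = 0.006 * 296 / 8 = 0.222 m/s

0.222 m/s


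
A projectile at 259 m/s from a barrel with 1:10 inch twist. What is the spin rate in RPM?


twist_m = 10*0.0254 = 0.254 m
spin = v/twist = 259/0.254 = 1019.685 rev/s
RPM = spin*60 = 1019.685*60 ≈ 61181 RPM

61181 RPM


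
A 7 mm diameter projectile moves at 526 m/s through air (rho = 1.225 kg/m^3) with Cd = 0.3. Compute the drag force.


A = pi*(d/2)^2 = pi*(7/2000)^2 = 3.84845e-05 m^2
Fd = 0.5*Cd*rho*A*v^2 = 0.5*0.3*1.225*3.84845e-05*526^2 = 1.957 N

1.957 N


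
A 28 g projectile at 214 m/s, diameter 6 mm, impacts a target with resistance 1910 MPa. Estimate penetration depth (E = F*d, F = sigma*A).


A = pi*(d/2)^2 = pi*(6/2)^2 = 28.2743 mm^2
E = 0.5*m*v^2 = 0.5*0.028*214^2 = 641.144 J
depth = E/(sigma*A) = 641.144 J / (1910 MPa * 28.2743 mm^2) = 641.144/(1910 * 28.2743) m = 0.0118722 m ≈ 11.87 mm

11.87 mm


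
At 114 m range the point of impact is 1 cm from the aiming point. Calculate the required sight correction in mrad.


1 mrad subtends 1 cm per 10 m of range, so adj = error_cm / (dist_m / 10) = 1 / (114/10) = 0.08772 mrad

0.08772 mrad


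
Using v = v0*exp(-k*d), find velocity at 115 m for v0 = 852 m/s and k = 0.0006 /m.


v = v0*exp(-k*d) = 852*exp(-0.0006*115) = 795.2 m/s

795.2 m/s


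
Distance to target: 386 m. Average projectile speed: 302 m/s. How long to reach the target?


t = d/v = 386/302 = 1.278 s

1.278 s


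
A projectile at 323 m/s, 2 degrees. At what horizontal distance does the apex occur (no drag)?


R = v0^2*sin(2*theta)/g = 323^2*sin(2*2°)/9.81 = 741.858 m
apex_dist = R/2 = 741.858/2 = 370.9 m

370.9 m


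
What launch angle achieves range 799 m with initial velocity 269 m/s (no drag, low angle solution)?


sin(2*theta) = R*g/v0^2 = 799*9.81/269^2 = 0.108321, theta = arcsin(0.108321)/2 = 3.109°

3.109 degrees


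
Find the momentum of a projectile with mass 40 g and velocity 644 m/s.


p = m*v = 0.04*644 = 25.76 kg·m/s

25.76 kg·m/s


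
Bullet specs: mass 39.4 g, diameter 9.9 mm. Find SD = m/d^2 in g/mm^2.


SD = m/d^2 = 39.4/9.9^2 = 0.402 g/mm^2

0.402 g/mm^2


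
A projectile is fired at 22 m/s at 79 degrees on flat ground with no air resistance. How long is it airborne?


T = 2*v0*sin(theta)/g = 2*22*sin(79°)/9.81 = 4.403 s

4.403 s


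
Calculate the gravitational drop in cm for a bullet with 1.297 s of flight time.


drop = 0.5*g*t^2 = 0.5*9.81*1.297^2 = 8.25124 m ≈ 825.1 cm

825.1 cm


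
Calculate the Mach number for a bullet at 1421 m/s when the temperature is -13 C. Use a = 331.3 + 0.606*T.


a = 331.3 + 0.606*(-13) = 323.422 m/s
M = v/a = 1421/323.422 = 4.394

4.394


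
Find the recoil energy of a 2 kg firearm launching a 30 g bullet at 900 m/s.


v_r = m_p*v_p/m_gun = 0.03*900/2 = 13.5 m/s, E_r = 0.5*m_gun*v_r^2 = 0.5*2*13.5^2 = 182.2 J

182.2 J


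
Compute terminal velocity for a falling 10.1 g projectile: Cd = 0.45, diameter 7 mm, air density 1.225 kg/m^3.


A = pi*(d/2)^2 = pi*(7/2000)^2 = 3.84845e-05 m^2
vt = sqrt(2mg/(Cd*rho*A)) = sqrt(2*0.0101*9.81/(0.45 * 1.225 * 3.84845e-05)) = 96.65 m/s

96.65 m/s


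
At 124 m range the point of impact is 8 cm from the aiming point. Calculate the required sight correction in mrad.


1 mrad subtends 1 cm per 10 m of range, so adj = error_cm / (dist_m / 10) = 8 / (124/10) = 0.6452 mrad

0.6452 mrad


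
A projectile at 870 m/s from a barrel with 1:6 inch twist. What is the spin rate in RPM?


twist_m = 6*0.0254 = 0.1524 m
spin = v/twist = 870/0.1524 = 5708.661 rev/s
RPM = spin*60 = 5708.661*60 ≈ 342520 RPM

342520 RPM


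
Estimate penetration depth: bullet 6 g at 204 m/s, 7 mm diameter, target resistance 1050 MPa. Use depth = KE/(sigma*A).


A = pi*(d/2)^2 = pi*(7/2)^2 = 38.4845 mm^2
E = 0.5*m*v^2 = 0.5*0.006*204^2 = 124.848 J
depth = E/(sigma*A) = 124.848 J / (1050 MPa * 38.4845 mm^2) = 124.848/(1050 * 38.4845) m = 0.00308963 m ≈ 3.09 mm

3.09 mm


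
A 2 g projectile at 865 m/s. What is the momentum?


p = m*v = 0.002*865 = 1.73 kg·m/s

1.73 kg·m/s


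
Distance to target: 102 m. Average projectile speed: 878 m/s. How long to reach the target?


t = d/v = 102/878 = 0.1162 s

0.1162 s


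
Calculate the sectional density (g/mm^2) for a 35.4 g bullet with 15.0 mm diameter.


SD = m/d^2 = 35.4/15.0^2 = 0.1573 g/mm^2

0.1573 g/mm^2


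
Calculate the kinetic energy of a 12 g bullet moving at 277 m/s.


E = 0.5*m*v^2 = 0.5*0.012*277^2 = 460.4 J

460.4 J


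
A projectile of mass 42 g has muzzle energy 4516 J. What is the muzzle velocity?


v = sqrt(2*E/m) = sqrt(2*4516/0.042) = 463.7 m/s

463.7 m/s


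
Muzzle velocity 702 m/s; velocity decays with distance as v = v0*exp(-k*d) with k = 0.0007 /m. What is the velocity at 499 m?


v = v0*exp(-k*d) = 702*exp(-0.0007*499) = 495 m/s

495 m/s


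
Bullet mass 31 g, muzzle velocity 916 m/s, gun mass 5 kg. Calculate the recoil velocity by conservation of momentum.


v_recoil = m_p * v_p / m_gun = 0.031 * 916 / 5 = 5.679 m/s

5.679 m/s


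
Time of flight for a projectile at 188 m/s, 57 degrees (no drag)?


T = 2*v0*sin(theta)/g = 2*188*sin(57°)/9.81 = 32.14 s

32.14 s


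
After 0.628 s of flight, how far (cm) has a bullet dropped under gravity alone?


drop = 0.5*g*t^2 = 0.5*9.81*0.628^2 = 1.93445 m ≈ 193.4 cm

193.4 cm


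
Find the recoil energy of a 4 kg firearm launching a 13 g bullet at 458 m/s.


v_r = m_p*v_p/m_gun = 0.013*458/4 = 1.4885 m/s, E_r = 0.5*m_gun*v_r^2 = 0.5*4*1.4885^2 = 4.431 J

4.431 J


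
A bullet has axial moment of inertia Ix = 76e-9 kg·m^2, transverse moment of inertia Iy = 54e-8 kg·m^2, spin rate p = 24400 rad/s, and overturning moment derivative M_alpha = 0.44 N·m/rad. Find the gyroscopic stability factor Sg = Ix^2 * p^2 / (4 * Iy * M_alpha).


Sg = Ix^2 * p^2 / (4 * Iy * M_alpha) = (76e-9)^2 * 24400^2 / (4 * 54e-8 * 0.44) = 3.618

3.618


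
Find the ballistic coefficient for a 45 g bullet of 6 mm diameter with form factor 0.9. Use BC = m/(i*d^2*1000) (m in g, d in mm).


BC = m/(i*d^2*1000) = 45/(0.9 * 6^2 * 1000) = 0.001389

0.001389


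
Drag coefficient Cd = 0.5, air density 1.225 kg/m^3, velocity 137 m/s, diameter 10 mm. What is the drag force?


A = pi*(d/2)^2 = pi*(10/2000)^2 = 7.85398e-05 m^2
Fd = 0.5*Cd*rho*A*v^2 = 0.5*0.5*1.225*7.85398e-05*137^2 = 0.4514 N

0.4514 N


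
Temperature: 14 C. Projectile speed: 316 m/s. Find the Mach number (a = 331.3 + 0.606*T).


a = 331.3 + 0.606*(14) = 339.784 m/s
M = v/a = 316/339.784 = 0.93

0.93


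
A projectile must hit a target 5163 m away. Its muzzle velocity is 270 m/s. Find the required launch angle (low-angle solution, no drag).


sin(2*theta) = R*g/v0^2 = 5163*9.81/270^2 = 0.694774, theta = arcsin(0.694774)/2 = 22°

22 degrees


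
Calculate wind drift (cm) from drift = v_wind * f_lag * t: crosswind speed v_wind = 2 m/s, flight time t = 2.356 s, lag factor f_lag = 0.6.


drift = v_wind * lag * t = 2 * 0.6 * 2.356 = 2.8272 m ≈ 282.7 cm

282.7 cm


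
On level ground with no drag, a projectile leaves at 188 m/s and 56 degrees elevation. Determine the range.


R = v0^2 * sin(2*theta) / g = 188^2 * sin(2*56°) / 9.81 = 3341 m

3341 m


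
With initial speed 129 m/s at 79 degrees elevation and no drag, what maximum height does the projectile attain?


H = (v0*sin(theta))^2 / (2g) = (129*sin(79°))^2 / (2*9.81) = 817.3 m

817.3 m


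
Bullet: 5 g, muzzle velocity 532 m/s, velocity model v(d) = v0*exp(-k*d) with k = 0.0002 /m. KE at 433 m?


v = v0*exp(-k*d) = 532*exp(-0.0002*433) = 487.867 m/s
E = 0.5*m*v^2 = 0.5*0.005*487.867^2 = 595 J

595 J


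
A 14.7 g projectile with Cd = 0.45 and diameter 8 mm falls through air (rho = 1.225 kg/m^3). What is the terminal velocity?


A = pi*(d/2)^2 = pi*(8/2000)^2 = 5.02655e-05 m^2
vt = sqrt(2mg/(Cd*rho*A)) = sqrt(2*0.0147*9.81/(0.45 * 1.225 * 5.02655e-05)) = 102 m/s

102 m/s


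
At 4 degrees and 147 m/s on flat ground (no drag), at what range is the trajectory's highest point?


R = v0^2*sin(2*theta)/g = 147^2*sin(2*4°)/9.81 = 306.564 m
apex_dist = R/2 = 306.564/2 = 153.3 m

153.3 m


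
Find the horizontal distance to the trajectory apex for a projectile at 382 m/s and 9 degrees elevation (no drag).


R = v0^2*sin(2*theta)/g = 382^2*sin(2*9°)/9.81 = 4596.64 m
apex_dist = R/2 = 4596.64/2 = 2298 m

2298 m


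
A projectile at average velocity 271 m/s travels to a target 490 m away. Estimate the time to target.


t = d/v = 490/271 = 1.808 s

1.808 s


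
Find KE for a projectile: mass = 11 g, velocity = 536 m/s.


E = 0.5*m*v^2 = 0.5*0.011*536^2 = 1580 J

1580 J


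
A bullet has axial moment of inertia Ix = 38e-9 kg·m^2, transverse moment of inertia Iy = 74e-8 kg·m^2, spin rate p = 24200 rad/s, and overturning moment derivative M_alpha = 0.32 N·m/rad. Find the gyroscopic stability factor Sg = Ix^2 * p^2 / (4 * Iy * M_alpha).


Sg = Ix^2 * p^2 / (4 * Iy * M_alpha) = (38e-9)^2 * 24200^2 / (4 * 74e-8 * 0.32) = 0.8928

0.8928


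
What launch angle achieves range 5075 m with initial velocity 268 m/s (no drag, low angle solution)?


sin(2*theta) = R*g/v0^2 = 5075*9.81/268^2 = 0.693163, theta = arcsin(0.693163)/2 = 21.94°

21.94 degrees


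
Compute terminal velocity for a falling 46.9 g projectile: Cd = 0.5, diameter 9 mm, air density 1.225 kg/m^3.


A = pi*(d/2)^2 = pi*(9/2000)^2 = 6.36173e-05 m^2
vt = sqrt(2mg/(Cd*rho*A)) = sqrt(2*0.0469*9.81/(0.5 * 1.225 * 6.36173e-05)) = 153.7 m/s

153.7 m/s


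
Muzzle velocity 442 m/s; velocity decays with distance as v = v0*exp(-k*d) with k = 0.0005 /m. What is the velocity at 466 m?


v = v0*exp(-k*d) = 442*exp(-0.0005*466) = 350.1 m/s

350.1 m/s


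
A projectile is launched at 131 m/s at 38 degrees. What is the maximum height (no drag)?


H = (v0*sin(theta))^2 / (2g) = (131*sin(38°))^2 / (2*9.81) = 331.5 m

331.5 m


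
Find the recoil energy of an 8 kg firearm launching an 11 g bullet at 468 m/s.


v_r = m_p*v_p/m_gun = 0.011*468/8 = 0.6435 m/s, E_r = 0.5*m_gun*v_r^2 = 0.5*8*0.6435^2 = 1.656 J

1.656 J


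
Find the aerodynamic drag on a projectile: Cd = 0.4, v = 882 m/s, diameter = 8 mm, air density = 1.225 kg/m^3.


A = pi*(d/2)^2 = pi*(8/2000)^2 = 5.02655e-05 m^2
Fd = 0.5*Cd*rho*A*v^2 = 0.5*0.4*1.225*5.02655e-05*882^2 = 9.58 N

9.58 N


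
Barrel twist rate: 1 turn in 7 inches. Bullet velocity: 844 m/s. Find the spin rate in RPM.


twist_m = 7*0.0254 = 0.1778 m
spin = v/twist = 844/0.1778 = 4746.907 rev/s
RPM = spin*60 = 4746.907*60 ≈ 284814 RPM

284814 RPM


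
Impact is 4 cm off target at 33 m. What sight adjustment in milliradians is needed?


1 mrad subtends 1 cm per 10 m of range, so adj = error_cm / (dist_m / 10) = 4 / (33/10) = 1.212 mrad

1.212 mrad


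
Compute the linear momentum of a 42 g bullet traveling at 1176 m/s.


p = m*v = 0.042*1176 = 49.39 kg·m/s

49.39 kg·m/s


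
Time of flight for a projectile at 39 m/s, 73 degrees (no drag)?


T = 2*v0*sin(theta)/g = 2*39*sin(73°)/9.81 = 7.604 s

7.604 s


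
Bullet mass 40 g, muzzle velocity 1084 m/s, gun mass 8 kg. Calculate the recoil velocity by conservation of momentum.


v_recoil = m_p * v_p / m_gun = 0.04 * 1084 / 8 = 5.42 m/s

5.42 m/s


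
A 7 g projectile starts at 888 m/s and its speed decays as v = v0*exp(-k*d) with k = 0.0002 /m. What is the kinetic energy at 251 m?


v = v0*exp(-k*d) = 888*exp(-0.0002*251) = 844.523 m/s
E = 0.5*m*v^2 = 0.5*0.007*844.523^2 = 2496 J

2496 J


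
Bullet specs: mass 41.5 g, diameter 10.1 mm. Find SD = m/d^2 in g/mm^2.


SD = m/d^2 = 41.5/10.1^2 = 0.4068 g/mm^2

0.4068 g/mm^2


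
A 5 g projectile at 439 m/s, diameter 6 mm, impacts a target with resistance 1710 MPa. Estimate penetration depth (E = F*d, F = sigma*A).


A = pi*(d/2)^2 = pi*(6/2)^2 = 28.2743 mm^2
E = 0.5*m*v^2 = 0.5*0.005*439^2 = 481.803 J
depth = E/(sigma*A) = 481.803 J / (1710 MPa * 28.2743 mm^2) = 481.803/(1710 * 28.2743) m = 0.00996507 m ≈ 9.965 mm

9.965 mm


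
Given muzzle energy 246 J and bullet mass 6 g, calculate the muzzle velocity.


v = sqrt(2*E/m) = sqrt(2*246/0.006) = 286.4 m/s

286.4 m/s


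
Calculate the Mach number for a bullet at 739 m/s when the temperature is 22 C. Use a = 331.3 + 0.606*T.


a = 331.3 + 0.606*(22) = 344.632 m/s
M = v/a = 739/344.632 = 2.144

2.144


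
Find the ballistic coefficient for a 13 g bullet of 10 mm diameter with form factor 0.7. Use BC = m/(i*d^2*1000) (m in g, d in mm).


BC = m/(i*d^2*1000) = 13/(0.7 * 10^2 * 1000) = 0.0001857

0.0001857


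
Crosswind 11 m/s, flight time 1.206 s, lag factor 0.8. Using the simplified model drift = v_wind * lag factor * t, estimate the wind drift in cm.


drift = v_wind * lag * t = 11 * 0.8 * 1.206 = 10.6128 m ≈ 1061 cm

1061 cm


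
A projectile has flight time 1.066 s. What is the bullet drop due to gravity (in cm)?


drop = 0.5*g*t^2 = 0.5*9.81*1.066^2 = 5.57383 m ≈ 557.4 cm

557.4 cm


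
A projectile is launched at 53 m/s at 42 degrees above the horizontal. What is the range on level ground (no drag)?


R = v0^2 * sin(2*theta) / g = 53^2 * sin(2*42°) / 9.81 = 284.8 m

284.8 m


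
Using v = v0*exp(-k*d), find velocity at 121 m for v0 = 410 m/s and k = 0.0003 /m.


v = v0*exp(-k*d) = 410*exp(-0.0003*121) = 395.4 m/s

395.4 m/s


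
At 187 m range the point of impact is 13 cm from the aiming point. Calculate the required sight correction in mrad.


1 mrad subtends 1 cm per 10 m of range, so adj = error_cm / (dist_m / 10) = 13 / (187/10) = 0.6952 mrad

0.6952 mrad


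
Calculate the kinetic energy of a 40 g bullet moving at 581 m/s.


E = 0.5*m*v^2 = 0.5*0.04*581^2 = 6751 J

6751 J


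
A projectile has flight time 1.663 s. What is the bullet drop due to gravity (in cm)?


drop = 0.5*g*t^2 = 0.5*9.81*1.663^2 = 13.5651 m ≈ 1357 cm

1357 cm


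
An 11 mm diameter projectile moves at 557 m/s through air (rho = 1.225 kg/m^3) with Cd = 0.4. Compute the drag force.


A = pi*(d/2)^2 = pi*(11/2000)^2 = 9.50332e-05 m^2
Fd = 0.5*Cd*rho*A*v^2 = 0.5*0.4*1.225*9.50332e-05*557^2 = 7.224 N

7.224 N


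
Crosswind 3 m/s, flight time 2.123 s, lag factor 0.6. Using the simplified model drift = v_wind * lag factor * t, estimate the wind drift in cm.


drift = v_wind * lag * t = 3 * 0.6 * 2.123 = 3.8214 m ≈ 382.1 cm

382.1 cm


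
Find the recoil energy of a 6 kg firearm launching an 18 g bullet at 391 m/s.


v_r = m_p*v_p/m_gun = 0.018*391/6 = 1.173 m/s, E_r = 0.5*m_gun*v_r^2 = 0.5*6*1.173^2 = 4.128 J

4.128 J


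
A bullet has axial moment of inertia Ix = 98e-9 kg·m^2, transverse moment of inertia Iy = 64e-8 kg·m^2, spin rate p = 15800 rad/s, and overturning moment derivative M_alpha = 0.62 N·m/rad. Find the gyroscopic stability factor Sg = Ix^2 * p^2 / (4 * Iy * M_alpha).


Sg = Ix^2 * p^2 / (4 * Iy * M_alpha) = (98e-9)^2 * 15800^2 / (4 * 64e-8 * 0.62) = 1.511

1.511


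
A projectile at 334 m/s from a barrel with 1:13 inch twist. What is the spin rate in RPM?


twist_m = 13*0.0254 = 0.3302 m
spin = v/twist = 334/0.3302 = 1011.508 rev/s
RPM = spin*60 = 1011.508*60 ≈ 60690 RPM

60690 RPM


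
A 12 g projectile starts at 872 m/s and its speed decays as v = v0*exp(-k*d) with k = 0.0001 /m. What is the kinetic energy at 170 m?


v = v0*exp(-k*d) = 872*exp(-0.0001*170) = 857.301 m/s
E = 0.5*m*v^2 = 0.5*0.012*857.301^2 = 4410 J

4410 J


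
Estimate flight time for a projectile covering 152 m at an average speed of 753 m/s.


t = d/v = 152/753 = 0.2019 s

0.2019 s


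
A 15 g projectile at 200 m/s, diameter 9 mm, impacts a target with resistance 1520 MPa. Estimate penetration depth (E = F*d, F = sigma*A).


A = pi*(d/2)^2 = pi*(9/2)^2 = 63.6173 mm^2
E = 0.5*m*v^2 = 0.5*0.015*200^2 = 300 J
depth = E/(sigma*A) = 300 J / (1520 MPa * 63.6173 mm^2) = 300/(1520 * 63.6173) m = 0.00310244 m ≈ 3.102 mm

3.102 mm


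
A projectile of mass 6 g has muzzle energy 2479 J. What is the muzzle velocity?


v = sqrt(2*E/m) = sqrt(2*2479/0.006) = 909 m/s

909 m/s


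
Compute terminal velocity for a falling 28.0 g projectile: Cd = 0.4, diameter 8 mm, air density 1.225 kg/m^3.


A = pi*(d/2)^2 = pi*(8/2000)^2 = 5.02655e-05 m^2
vt = sqrt(2mg/(Cd*rho*A)) = sqrt(2*0.028*9.81/(0.4 * 1.225 * 5.02655e-05)) = 149.3 m/s

149.3 m/s


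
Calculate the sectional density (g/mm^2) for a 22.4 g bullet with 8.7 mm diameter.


SD = m/d^2 = 22.4/8.7^2 = 0.2959 g/mm^2

0.2959 g/mm^2


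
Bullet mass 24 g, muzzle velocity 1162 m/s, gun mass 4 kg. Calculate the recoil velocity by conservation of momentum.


v_recoil = m_p * v_p / m_gun = 0.024 * 1162 / 4 = 6.972 m/s

6.972 m/s


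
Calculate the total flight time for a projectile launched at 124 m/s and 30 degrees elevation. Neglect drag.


T = 2*v0*sin(theta)/g = 2*124*sin(30°)/9.81 = 12.64 s

12.64 s


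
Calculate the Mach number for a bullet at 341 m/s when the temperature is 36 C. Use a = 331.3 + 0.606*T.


a = 331.3 + 0.606*(36) = 353.116 m/s
M = v/a = 341/353.116 = 0.9657

0.9657


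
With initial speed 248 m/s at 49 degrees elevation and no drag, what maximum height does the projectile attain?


H = (v0*sin(theta))^2 / (2g) = (248*sin(49°))^2 / (2*9.81) = 1786 m

1786 m


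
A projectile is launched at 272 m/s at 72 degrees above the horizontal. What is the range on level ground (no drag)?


R = v0^2 * sin(2*theta) / g = 272^2 * sin(2*72°) / 9.81 = 4433 m

4433 m


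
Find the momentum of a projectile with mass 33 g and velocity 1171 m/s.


p = m*v = 0.033*1171 = 38.64 kg·m/s

38.64 kg·m/s


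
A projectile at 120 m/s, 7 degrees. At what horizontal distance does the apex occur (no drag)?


R = v0^2*sin(2*theta)/g = 120^2*sin(2*7°)/9.81 = 355.115 m
apex_dist = R/2 = 355.115/2 = 177.6 m

177.6 m


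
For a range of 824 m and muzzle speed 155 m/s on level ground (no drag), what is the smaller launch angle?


sin(2*theta) = R*g/v0^2 = 824*9.81/155^2 = 0.33646, theta = arcsin(0.33646)/2 = 9.831°

9.831 degrees
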